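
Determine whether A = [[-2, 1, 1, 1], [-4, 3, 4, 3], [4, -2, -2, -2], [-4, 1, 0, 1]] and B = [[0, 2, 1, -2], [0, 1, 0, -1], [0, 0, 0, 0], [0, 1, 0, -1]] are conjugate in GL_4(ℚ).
Yes.

Two matrices over a field are similar if and only if they have the same invariant factors.

Both A and B have characteristic polynomial x^4 and minimal polynomial x^2. Computing further, both have invariant factors x^2, x^2. Hence A and B are similar.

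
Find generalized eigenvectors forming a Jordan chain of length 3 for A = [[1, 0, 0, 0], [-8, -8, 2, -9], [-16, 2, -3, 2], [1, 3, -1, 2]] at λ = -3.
We seek v_1 ∈ ker((A + 3I)^3) \ ker((A + 3I)^2), then set v_{i+1} = (A + 3I) v_i.

One such chain is v_1 = [[0, 0, 1, 0]]^T, v_2 = [[0, 2, 0, -1]]^T, v_3 = [[0, -1, 2, 1]]^T. Check: (A + 3I) v_3 = [[0, 0, 0, 0]]^T = 0.

v_1 = [[0, 0, 1, 0]]^T, v_2 = [[0, 2, 0, -1]]^T, v_3 = [[0, -1, 2, 1]]^T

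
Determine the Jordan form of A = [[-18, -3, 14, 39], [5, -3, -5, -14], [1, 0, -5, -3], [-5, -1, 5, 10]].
The characteristic polynomial is det(xI - A) = (x + 4)^4, so the eigenvalues are -4 (algebraic multiplicity 4).

For λ = -4: rank(A + 4I) = 2, rank((A + 4I)^2) = 0. The eigenspace has dimension 4 - 2 = 2, so there are 2 Jordan blocks; the rank sequence gives block sizes [2, 2].

Assembling the blocks gives the Jordan form J above.

J = [[-4, 1, 0, 0], [0, -4, 0, 0], [0, 0, -4, 1], [0, 0, 0, -4]]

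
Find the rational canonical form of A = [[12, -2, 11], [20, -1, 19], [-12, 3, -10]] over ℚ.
R = [[0, 0, 20], [1, 0, 7], [0, 1, 1]]

The invariant factors of A (the non-unit diagonal entries of the Smith normal form of xI - A over ℚ[x]) are (x - 4)(x^2 + 3x + 5), each dividing the next. The characteristic polynomial is their product, (x - 4)(x^2 + 3x + 5).

The rational canonical form is the block-diagonal matrix of companion matrices C(f_i):
R = [[0, 0, 20], [1, 0, 7], [0, 1, 1]].

Note the characteristic polynomial does not split into linear factors over ℚ, so A has no Jordan form over ℚ; the rational canonical form exists over any field.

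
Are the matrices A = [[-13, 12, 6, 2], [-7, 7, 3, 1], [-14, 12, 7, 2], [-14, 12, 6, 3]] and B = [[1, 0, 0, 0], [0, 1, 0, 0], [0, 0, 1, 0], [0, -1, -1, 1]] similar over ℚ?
Yes.

Two matrices over a field are similar if and only if they have the same invariant factors.

Both A and B have characteristic polynomial (x - 1)^4 and minimal polynomial (x - 1)^2. Computing further, both have invariant factors x - 1, x - 1, (x - 1)^2. Hence A and B are similar.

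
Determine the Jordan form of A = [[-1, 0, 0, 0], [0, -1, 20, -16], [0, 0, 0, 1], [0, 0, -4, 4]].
The characteristic polynomial is det(xI - A) = (x - 2)^2(x + 1)^2, so the eigenvalues are -1 (algebraic multiplicity 2), 2 (algebraic multiplicity 2).

For λ = -1: rank(A + I) = 2. The eigenspace has dimension 4 - 2 = 2, so there are 2 Jordan blocks; the rank sequence gives block sizes [1, 1].

For λ = 2: rank(A - 2I) = 3, rank((A - 2I)^2) = 2. The eigenspace has dimension 4 - 3 = 1, so there is 1 Jordan block; the rank sequence gives block sizes [2].

Assembling the blocks gives the Jordan form J above.

J = [[-1, 0, 0, 0], [0, -1, 0, 0], [0, 0, 2, 1], [0, 0, 0, 2]]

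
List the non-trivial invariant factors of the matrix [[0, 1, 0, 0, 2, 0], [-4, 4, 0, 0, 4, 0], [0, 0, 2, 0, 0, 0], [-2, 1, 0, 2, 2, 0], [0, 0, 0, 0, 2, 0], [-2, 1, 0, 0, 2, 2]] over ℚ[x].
x - 2, x - 2, x - 2, x - 2, (x - 2)^2

The Jordan structure of A has elementary divisors (x - 2)^2, (x - 2), (x - 2), (x - 2), (x - 2). Arranging the block sizes at each eigenvalue in decreasing order and taking row products gives the invariant factors.

Invariant factors (smallest first, each dividing the next): x - 2, x - 2, x - 2, x - 2, (x - 2)^2.

Check: the last factor (x - 2)^2 is the minimal polynomial, and the product (x - 2)^6 is the characteristic polynomial.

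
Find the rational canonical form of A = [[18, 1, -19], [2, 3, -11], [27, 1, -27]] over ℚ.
The invariant factors of A (the non-unit diagonal entries of the Smith normal form of xI - A over ℚ[x]) are (x + 2)(x^2 + 4x + 1), each dividing the next. The characteristic polynomial is their product, (x + 2)(x^2 + 4x + 1).

The rational canonical form is the block-diagonal matrix of companion matrices C(f_i):
R = [[0, 0, -2], [1, 0, -9], [0, 1, -6]].

Note the characteristic polynomial does not split into linear factors over ℚ, so A has no Jordan form over ℚ; the rational canonical form exists over any field.

R = [[0, 0, -2], [1, 0, -9], [0, 1, -6]]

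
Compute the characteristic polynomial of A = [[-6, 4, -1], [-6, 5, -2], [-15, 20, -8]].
xI - A = [[x + 6, -4, 1], [6, x - 5, 2], [15, -20, x + 8]].

Expanding det(xI - A) along the first row:
det(xI - A) = + (x + 6)·det([[x - 5, 2], [-20, x + 8]]) - (-4)·det([[6, 2], [15, x + 8]]) + (1)·det([[6, x - 5], [15, -20]]).

Evaluating gives χ_A(x) = x^3 + 9x^2 + 27x + 27 = (x + 3)^3.

χ_A(x) = (x + 3)^3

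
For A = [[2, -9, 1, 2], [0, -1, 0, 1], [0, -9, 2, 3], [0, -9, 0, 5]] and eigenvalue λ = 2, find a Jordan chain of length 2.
v_1 = [[0, 0, 0, -1]]^T, v_2 = [[-2, -1, -3, -3]]^T

We seek v_1 ∈ ker((A - 2I)^2) \ ker(A - 2I), then set v_{i+1} = (A - 2I) v_i.

One such chain is v_1 = [[0, 0, 0, -1]]^T, v_2 = [[-2, -1, -3, -3]]^T. Check: (A - 2I) v_2 = [[0, 0, 0, 0]]^T = 0.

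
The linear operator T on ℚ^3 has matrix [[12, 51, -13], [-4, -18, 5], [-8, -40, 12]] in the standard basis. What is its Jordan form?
J = [[2, 1, 0], [0, 2, 1], [0, 0, 2]]

The characteristic polynomial is det(xI - A) = (x - 2)^3, so the eigenvalues are 2 (algebraic multiplicity 3).

For λ = 2: rank(A - 2I) = 2, rank((A - 2I)^2) = 1, rank((A - 2I)^3) = 0. The eigenspace has dimension 3 - 2 = 1, so there is 1 Jordan block; the rank sequence gives block sizes [3].

Assembling the blocks gives the Jordan form J above.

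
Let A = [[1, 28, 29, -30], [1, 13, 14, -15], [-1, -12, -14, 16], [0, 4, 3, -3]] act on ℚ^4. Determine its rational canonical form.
R = [[0, 0, 0, 15], [1, 0, 0, 11], [0, 1, 0, 2], [0, 0, 1, -3]]

The invariant factors of A (the non-unit diagonal entries of the Smith normal form of xI - A over ℚ[x]) are (x + 3)(x^3 - 2x - 5), each dividing the next. The characteristic polynomial is their product, (x + 3)(x^3 - 2x - 5).

The rational canonical form is the block-diagonal matrix of companion matrices C(f_i):
R = [[0, 0, 0, 15], [1, 0, 0, 11], [0, 1, 0, 2], [0, 0, 1, -3]].

Note the characteristic polynomial does not split into linear factors over ℚ, so A has no Jordan form over ℚ; the rational canonical form exists over any field.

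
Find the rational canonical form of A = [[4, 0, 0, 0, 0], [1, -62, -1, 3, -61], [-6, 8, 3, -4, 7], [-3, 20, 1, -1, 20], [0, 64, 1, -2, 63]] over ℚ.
R = [[4, 0, 0, 0, 0], [0, 0, 0, 0, -96], [0, 1, 0, 0, -32], [0, 0, 1, 0, 18], [0, 0, 0, 1, 3]]

The invariant factors of A (the non-unit diagonal entries of the Smith normal form of xI - A over ℚ[x]) are x - 4, (x - 4)^2(x + 2)(x + 3), each dividing the next. The characteristic polynomial is their product, (x - 4)^3(x + 2)(x + 3).

The rational canonical form is the block-diagonal matrix of companion matrices C(f_i):
R = [[4, 0, 0, 0, 0], [0, 0, 0, 0, -96], [0, 1, 0, 0, -32], [0, 0, 1, 0, 18], [0, 0, 0, 1, 3]].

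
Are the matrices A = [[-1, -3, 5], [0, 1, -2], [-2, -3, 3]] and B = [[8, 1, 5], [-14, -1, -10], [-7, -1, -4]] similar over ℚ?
Both have characteristic polynomial (x - 1)^3, but the minimal polynomial of A is (x - 1)^3 while the minimal polynomial of B is (x - 1)^2. The minimal polynomial is a similarity invariant, so A and B are not similar.

No.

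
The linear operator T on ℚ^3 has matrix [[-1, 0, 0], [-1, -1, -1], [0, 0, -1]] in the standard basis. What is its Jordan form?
J = [[-1, 1, 0], [0, -1, 0], [0, 0, -1]]

The characteristic polynomial is det(xI - A) = (x + 1)^3, so the eigenvalues are -1 (algebraic multiplicity 3).

For λ = -1: rank(A + I) = 1, rank((A + I)^2) = 0. The eigenspace has dimension 3 - 1 = 2, so there are 2 Jordan blocks; the rank sequence gives block sizes [2, 1].

Assembling the blocks gives the Jordan form J above.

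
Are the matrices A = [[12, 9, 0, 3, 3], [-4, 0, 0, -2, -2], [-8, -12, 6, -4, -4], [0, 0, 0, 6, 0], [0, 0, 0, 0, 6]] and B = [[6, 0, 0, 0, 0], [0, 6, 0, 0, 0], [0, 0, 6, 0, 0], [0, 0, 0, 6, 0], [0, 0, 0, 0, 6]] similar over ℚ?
No.

Both have characteristic polynomial (x - 6)^5, but the minimal polynomial of A is (x - 6)^2 while the minimal polynomial of B is x - 6. The minimal polynomial is a similarity invariant, so A and B are not similar.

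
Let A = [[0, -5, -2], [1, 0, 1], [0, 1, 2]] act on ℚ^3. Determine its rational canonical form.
The invariant factors of A (the non-unit diagonal entries of the Smith normal form of xI - A over ℚ[x]) are (x - 2)(x^2 + 4), each dividing the next. The characteristic polynomial is their product, (x - 2)(x^2 + 4).

The rational canonical form is the block-diagonal matrix of companion matrices C(f_i):
R = [[0, 0, 8], [1, 0, -4], [0, 1, 2]].

Note the characteristic polynomial does not split into linear factors over ℚ, so A has no Jordan form over ℚ; the rational canonical form exists over any field.

R = [[0, 0, 8], [1, 0, -4], [0, 1, 2]]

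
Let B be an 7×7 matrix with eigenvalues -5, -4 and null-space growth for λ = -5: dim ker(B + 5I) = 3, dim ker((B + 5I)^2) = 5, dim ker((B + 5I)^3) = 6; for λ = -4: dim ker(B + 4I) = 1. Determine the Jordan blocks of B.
λ = -5: successive nullity increments [3, 2, 1] count blocks of size ≥ k; block sizes are [3, 2, 1].
λ = -4: successive nullity increments [1] count blocks of size ≥ k; block sizes are [1].

Jordan blocks: (-5, 3), (-5, 2), (-5, 1), (-4, 1)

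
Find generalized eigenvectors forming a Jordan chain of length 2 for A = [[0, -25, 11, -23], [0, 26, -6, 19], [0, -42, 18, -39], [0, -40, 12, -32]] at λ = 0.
We seek v_1 ∈ ker(A^2) \ ker(A), then set v_{i+1} = A v_i.

One such chain is v_1 = [[1, -1, 2, 2]]^T, v_2 = [[1, 0, 0, 0]]^T. Check: A v_2 = [[0, 0, 0, 0]]^T = 0.

v_1 = [[1, -1, 2, 2]]^T, v_2 = [[1, 0, 0, 0]]^T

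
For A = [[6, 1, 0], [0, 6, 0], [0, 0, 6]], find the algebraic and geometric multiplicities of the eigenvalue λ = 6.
The characteristic polynomial is (x - 6)^3, so the factor x - 6 appears with exponent 3: the algebraic multiplicity is 3.

rank(A - 6I) = 1, so the eigenspace has dimension 3 - 1 = 2: the geometric multiplicity is 2.

Since 2 < 3, A is not diagonalizable.

algebraic multiplicity 3, geometric multiplicity 2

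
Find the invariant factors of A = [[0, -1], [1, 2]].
The Jordan structure of A has elementary divisors (x - 1)^2. Arranging the block sizes at each eigenvalue in decreasing order and taking row products gives the invariant factors.

Invariant factors (smallest first, each dividing the next): (x - 1)^2.

Check: the last factor (x - 1)^2 is the minimal polynomial, and the product (x - 1)^2 is the characteristic polynomial.

(x - 1)^2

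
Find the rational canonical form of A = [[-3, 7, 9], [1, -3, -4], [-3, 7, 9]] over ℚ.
R = [[0, 0, 0], [1, 0, -3], [0, 1, 3]]

The invariant factors of A (the non-unit diagonal entries of the Smith normal form of xI - A over ℚ[x]) are x(x^2 - 3x + 3), each dividing the next. The characteristic polynomial is their product, x(x^2 - 3x + 3).

The rational canonical form is the block-diagonal matrix of companion matrices C(f_i):
R = [[0, 0, 0], [1, 0, -3], [0, 1, 3]].

Note the characteristic polynomial does not split into linear factors over ℚ, so A has no Jordan form over ℚ; the rational canonical form exists over any field.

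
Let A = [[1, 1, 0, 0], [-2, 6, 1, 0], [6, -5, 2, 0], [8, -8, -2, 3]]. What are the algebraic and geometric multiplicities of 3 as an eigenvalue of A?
algebraic multiplicity 4, geometric multiplicity 2

The characteristic polynomial is (x - 3)^4, so the factor x - 3 appears with exponent 4: the algebraic multiplicity is 4.

rank(A - 3I) = 2, so the eigenspace has dimension 4 - 2 = 2: the geometric multiplicity is 2.

Since 2 < 4, A is not diagonalizable.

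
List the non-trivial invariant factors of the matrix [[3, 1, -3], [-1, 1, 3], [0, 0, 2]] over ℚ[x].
x - 2, (x - 2)^2

The Jordan structure of A has elementary divisors (x - 2)^2, (x - 2). Arranging the block sizes at each eigenvalue in decreasing order and taking row products gives the invariant factors.

Invariant factors (smallest first, each dividing the next): x - 2, (x - 2)^2.

Check: the last factor (x - 2)^2 is the minimal polynomial, and the product (x - 2)^3 is the characteristic polynomial.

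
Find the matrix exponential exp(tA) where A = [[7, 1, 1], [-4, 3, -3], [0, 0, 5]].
e^{tA} = [[(2*t + 1)*e^{5*t}, t*e^{5*t}, t*(2 - t)*e^{5*t}/2], [-4*t*e^{5*t}, (1 - 2*t)*e^{5*t}, t*(t - 3)*e^{5*t}], [0, 0, e^{5*t}]]

A has Jordan form J = [[5, 1, 0], [0, 5, 1], [0, 0, 5]] with A = PJP^{-1}, so e^{tA} = P e^{tJ} P^{-1}.

For a Jordan block J_k(λ), e^{tJ_k(λ)} = e^{λt} · (I + tN + t^2 N^2/2! + ... + t^{k-1} N^{k-1}/(k-1)!) where N is the nilpotent superdiagonal part.

Assembling the blocks and conjugating back gives the entries of e^{tA} as shown above.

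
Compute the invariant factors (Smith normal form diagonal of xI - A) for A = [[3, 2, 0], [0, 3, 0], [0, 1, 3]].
x - 3, (x - 3)^2

The Jordan structure of A has elementary divisors (x - 3)^2, (x - 3). Arranging the block sizes at each eigenvalue in decreasing order and taking row products gives the invariant factors.

Invariant factors (smallest first, each dividing the next): x - 3, (x - 3)^2.

Check: the last factor (x - 3)^2 is the minimal polynomial, and the product (x - 3)^3 is the characteristic polynomial.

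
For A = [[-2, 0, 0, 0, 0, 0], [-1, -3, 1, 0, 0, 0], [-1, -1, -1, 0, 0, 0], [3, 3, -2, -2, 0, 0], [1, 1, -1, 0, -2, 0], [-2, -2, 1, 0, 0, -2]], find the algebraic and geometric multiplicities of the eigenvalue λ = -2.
algebraic multiplicity 6, geometric multiplicity 4

The characteristic polynomial is (x + 2)^6, so the factor x + 2 appears with exponent 6: the algebraic multiplicity is 6.

rank(A + 2I) = 2, so the eigenspace has dimension 6 - 2 = 4: the geometric multiplicity is 4.

Since 4 < 6, A is not diagonalizable.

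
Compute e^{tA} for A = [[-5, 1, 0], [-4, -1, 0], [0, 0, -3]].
A has Jordan form J = [[-3, 1, 0], [0, -3, 0], [0, 0, -3]] with A = PJP^{-1}, so e^{tA} = P e^{tJ} P^{-1}.

For a Jordan block J_k(λ), e^{tJ_k(λ)} = e^{λt} · (I + tN + t^2 N^2/2! + ... + t^{k-1} N^{k-1}/(k-1)!) where N is the nilpotent superdiagonal part.

Assembling the blocks and conjugating back gives the entries of e^{tA} as shown above.

e^{tA} = [[(1 - 2*t)*e^{-3*t}, t*e^{-3*t}, 0], [-4*t*e^{-3*t}, (2*t + 1)*e^{-3*t}, 0], [0, 0, e^{-3*t}]]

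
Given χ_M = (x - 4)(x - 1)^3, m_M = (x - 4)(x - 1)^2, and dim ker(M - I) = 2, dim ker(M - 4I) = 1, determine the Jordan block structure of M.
Jordan blocks: (1, 2), (1, 1), (4, 1)

λ = 1: algebraic multiplicity 3 (exponent in χ_M), largest block size 2 (exponent in m_M), 2 blocks (geometric multiplicity). These force block sizes [2, 1].
λ = 4: algebraic multiplicity 1 (exponent in χ_M), largest block size 1 (exponent in m_M), 1 block (geometric multiplicity). This forces block sizes [1].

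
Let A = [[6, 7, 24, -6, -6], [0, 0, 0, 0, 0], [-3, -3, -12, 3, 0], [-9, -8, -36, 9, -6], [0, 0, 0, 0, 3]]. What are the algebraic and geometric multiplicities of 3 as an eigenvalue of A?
algebraic multiplicity 2, geometric multiplicity 2

The characteristic polynomial is x^3(x - 3)^2, so the factor x - 3 appears with exponent 2: the algebraic multiplicity is 2.

rank(A - 3I) = 3, so the eigenspace has dimension 5 - 3 = 2: the geometric multiplicity is 2.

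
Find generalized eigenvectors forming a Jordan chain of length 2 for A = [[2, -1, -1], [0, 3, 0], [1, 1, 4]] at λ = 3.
v_1 = [[2, 1, -2]]^T, v_2 = [[-1, 0, 1]]^T

We seek v_1 ∈ ker((A - 3I)^2) \ ker(A - 3I), then set v_{i+1} = (A - 3I) v_i.

One such chain is v_1 = [[2, 1, -2]]^T, v_2 = [[-1, 0, 1]]^T. Check: (A - 3I) v_2 = [[0, 0, 0]]^T = 0.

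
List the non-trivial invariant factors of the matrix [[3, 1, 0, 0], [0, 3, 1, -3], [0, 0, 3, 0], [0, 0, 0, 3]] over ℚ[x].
x - 3, (x - 3)^3

The Jordan structure of A has elementary divisors (x - 3)^3, (x - 3). Arranging the block sizes at each eigenvalue in decreasing order and taking row products gives the invariant factors.

Invariant factors (smallest first, each dividing the next): x - 3, (x - 3)^3.

Check: the last factor (x - 3)^3 is the minimal polynomial, and the product (x - 3)^4 is the characteristic polynomial.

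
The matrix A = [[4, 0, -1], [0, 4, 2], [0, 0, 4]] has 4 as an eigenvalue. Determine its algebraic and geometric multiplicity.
The characteristic polynomial is (x - 4)^3, so the factor x - 4 appears with exponent 3: the algebraic multiplicity is 3.

rank(A - 4I) = 1, so the eigenspace has dimension 3 - 1 = 2: the geometric multiplicity is 2.

Since 2 < 3, A is not diagonalizable.

algebraic multiplicity 3, geometric multiplicity 2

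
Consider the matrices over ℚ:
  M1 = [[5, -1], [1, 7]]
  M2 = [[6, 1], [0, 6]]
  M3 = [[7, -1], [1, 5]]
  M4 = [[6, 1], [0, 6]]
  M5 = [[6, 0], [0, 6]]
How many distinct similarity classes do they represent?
2 classes: {M1, M2, M3, M4}, {M5}

Characteristic polynomials: χ_{M1} = (x - 6)^2, χ_{M2} = (x - 6)^2, χ_{M3} = (x - 6)^2, χ_{M4} = (x - 6)^2, χ_{M5} = (x - 6)^2.

{M1, M2, M3, M4}: invariant factors (x - 6)^2.

{M5}: invariant factors x - 6, x - 6.

Matrices are similar if and only if their invariant-factor lists agree; the partition into similarity classes is {M1, M2, M3, M4}, {M5}.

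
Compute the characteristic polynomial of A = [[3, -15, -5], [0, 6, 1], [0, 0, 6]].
χ_A(x) = (x - 6)^2(x - 3)

xI - A = [[x - 3, 15, 5], [0, x - 6, -1], [0, 0, x - 6]].

Expanding det(xI - A) along the first row:
det(xI - A) = + (x - 3)·det([[x - 6, -1], [0, x - 6]]) - (15)·det([[0, -1], [0, x - 6]]) + (5)·det([[0, x - 6], [0, 0]]).

Evaluating gives χ_A(x) = x^3 - 15x^2 + 72x - 108 = (x - 6)^2(x - 3).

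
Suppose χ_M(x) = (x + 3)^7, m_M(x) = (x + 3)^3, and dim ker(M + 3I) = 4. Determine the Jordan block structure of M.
Jordan blocks: (-3, 3), (-3, 2), (-3, 1), (-3, 1)

λ = -3: algebraic multiplicity 7 (exponent in χ_M), largest block size 3 (exponent in m_M), 4 blocks (geometric multiplicity). These force block sizes [3, 2, 1, 1].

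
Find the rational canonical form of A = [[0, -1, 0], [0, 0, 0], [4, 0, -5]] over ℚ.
The invariant factors of A (the non-unit diagonal entries of the Smith normal form of xI - A over ℚ[x]) are x^2(x + 5), each dividing the next. The characteristic polynomial is their product, x^2(x + 5).

The rational canonical form is the block-diagonal matrix of companion matrices C(f_i):
R = [[0, 0, 0], [1, 0, 0], [0, 1, -5]].

R = [[0, 0, 0], [1, 0, 0], [0, 1, -5]]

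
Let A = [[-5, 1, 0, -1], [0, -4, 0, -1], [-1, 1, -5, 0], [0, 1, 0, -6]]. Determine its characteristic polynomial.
xI - A = [[x + 5, -1, 0, 1], [0, x + 4, 0, 1], [1, -1, x + 5, 0], [0, -1, 0, x + 6]].

Expanding det(xI - A) along the first row:
det(xI - A) = + (x + 5)·det([[x + 4, 0, 1], [-1, x + 5, 0], [-1, 0, x + 6]]) - (-1)·det([[0, 0, 1], [1, x + 5, 0], [0, 0, x + 6]]) + (0)·det([[0, x + 4, 1], [1, -1, 0], [0, -1, x + 6]]) - (1)·det([[0, x + 4, 0], [1, -1, x + 5], [0, -1, 0]]).

Evaluating gives χ_A(x) = x^4 + 20x^3 + 150x^2 + 500x + 625 = (x + 5)^4.

χ_A(x) = (x + 5)^4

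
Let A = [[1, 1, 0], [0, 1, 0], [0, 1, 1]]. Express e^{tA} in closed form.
e^{tA} = [[e^{t}, t*e^{t}, 0], [0, e^{t}, 0], [0, t*e^{t}, e^{t}]]

A has Jordan form J = [[1, 1, 0], [0, 1, 0], [0, 0, 1]] with A = PJP^{-1}, so e^{tA} = P e^{tJ} P^{-1}.

For a Jordan block J_k(λ), e^{tJ_k(λ)} = e^{λt} · (I + tN + t^2 N^2/2! + ... + t^{k-1} N^{k-1}/(k-1)!) where N is the nilpotent superdiagonal part.

Assembling the blocks and conjugating back gives the entries of e^{tA} as shown above.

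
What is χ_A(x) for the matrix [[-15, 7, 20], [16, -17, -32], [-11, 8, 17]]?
xI - A = [[x + 15, -7, -20], [-16, x + 17, 32], [11, -8, x - 17]].

Expanding det(xI - A) along the first row:
det(xI - A) = + (x + 15)·det([[x + 17, 32], [-8, x - 17]]) - (-7)·det([[-16, 32], [11, x - 17]]) + (-20)·det([[-16, x + 17], [11, -8]]).

Evaluating gives χ_A(x) = x^3 + 15x^2 + 75x + 125 = (x + 5)^3.

χ_A(x) = (x + 5)^3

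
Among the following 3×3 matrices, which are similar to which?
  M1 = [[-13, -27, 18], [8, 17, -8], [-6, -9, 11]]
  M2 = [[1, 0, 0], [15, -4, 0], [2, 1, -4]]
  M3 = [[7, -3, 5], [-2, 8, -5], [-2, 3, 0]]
Characteristic polynomials: χ_{M1} = (x - 5)^3, χ_{M2} = (x - 1)(x + 4)^2, χ_{M3} = (x - 5)^3.

{M1, M3}: invariant factors x - 5, (x - 5)^2.

{M2}: invariant factors (x - 1)(x + 4)^2.

Matrices are similar if and only if their invariant-factor lists agree; the partition into similarity classes is {M1, M3}, {M2}.

2 classes: {M1, M3}, {M2}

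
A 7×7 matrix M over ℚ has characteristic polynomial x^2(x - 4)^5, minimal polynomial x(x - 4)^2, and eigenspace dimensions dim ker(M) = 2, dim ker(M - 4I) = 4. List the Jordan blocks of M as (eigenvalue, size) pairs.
λ = 0: algebraic multiplicity 2 (exponent in χ_M), largest block size 1 (exponent in m_M), 2 blocks (geometric multiplicity). These force block sizes [1, 1].
λ = 4: algebraic multiplicity 5 (exponent in χ_M), largest block size 2 (exponent in m_M), 4 blocks (geometric multiplicity). These force block sizes [2, 1, 1, 1].

Jordan blocks: (0, 1), (0, 1), (4, 2), (4, 1), (4, 1), (4, 1)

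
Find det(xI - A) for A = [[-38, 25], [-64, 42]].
χ_A(x) = (x - 2)^2

xI - A = [[x + 38, -25], [64, x - 42]].

Expanding det(xI - A) along the first row:
det(xI - A) = + (x + 38)·det([[x - 42]]) - (-25)·det([[64]]).

Evaluating gives χ_A(x) = x^2 - 4x + 4 = (x - 2)^2.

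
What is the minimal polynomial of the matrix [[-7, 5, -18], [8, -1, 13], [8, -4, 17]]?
m_A(x) = (x - 3)^3

The characteristic polynomial factors as (x - 3)^3. The minimal polynomial is ∏(x - λ)^{k_λ} where k_λ is the size of the largest Jordan block at λ.

For λ = 3: rank(A - 3I) = 2, and the largest Jordan block has size 3 (the smallest k with rank((A - 3I)^k) = rank((A - 3I)^(k+1))).

So m_A(x) = (x - 3)^3.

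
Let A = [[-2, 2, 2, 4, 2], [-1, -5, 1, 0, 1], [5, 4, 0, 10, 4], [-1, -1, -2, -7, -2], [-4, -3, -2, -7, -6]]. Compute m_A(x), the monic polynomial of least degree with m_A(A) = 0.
The characteristic polynomial factors as (x + 4)^5. The minimal polynomial is ∏(x - λ)^{k_λ} where k_λ is the size of the largest Jordan block at λ.

For λ = -4: rank(A + 4I) = 3, and the largest Jordan block has size 3 (the smallest k with rank((A + 4I)^k) = rank((A + 4I)^(k+1))).

So m_A(x) = (x + 4)^3.

m_A(x) = (x + 4)^3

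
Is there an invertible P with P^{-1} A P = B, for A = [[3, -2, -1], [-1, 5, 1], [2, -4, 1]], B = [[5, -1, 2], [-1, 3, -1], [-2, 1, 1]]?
Two matrices over a field are similar if and only if they have the same invariant factors.

Both A and B have characteristic polynomial (x - 3)^3 and minimal polynomial (x - 3)^3. Computing further, both have invariant factors (x - 3)^3. Hence A and B are similar.

Yes.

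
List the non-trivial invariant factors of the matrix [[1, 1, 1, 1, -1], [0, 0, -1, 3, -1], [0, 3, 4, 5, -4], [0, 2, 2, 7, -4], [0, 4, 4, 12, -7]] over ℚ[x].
x - 1, x - 1, (x - 1)^3

The Jordan structure of A has elementary divisors (x - 1)^3, (x - 1), (x - 1). Arranging the block sizes at each eigenvalue in decreasing order and taking row products gives the invariant factors.

Invariant factors (smallest first, each dividing the next): x - 1, x - 1, (x - 1)^3.

Check: the last factor (x - 1)^3 is the minimal polynomial, and the product (x - 1)^5 is the characteristic polynomial.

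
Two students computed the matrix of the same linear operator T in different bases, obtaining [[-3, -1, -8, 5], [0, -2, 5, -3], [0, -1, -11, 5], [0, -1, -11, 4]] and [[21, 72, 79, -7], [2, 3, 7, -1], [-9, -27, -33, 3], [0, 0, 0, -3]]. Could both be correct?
Two matrices over a field are similar if and only if they have the same invariant factors.

Both A and B have characteristic polynomial (x + 3)^4 and minimal polynomial (x + 3)^3. Computing further, both have invariant factors x + 3, (x + 3)^3. Hence A and B are similar.

Yes.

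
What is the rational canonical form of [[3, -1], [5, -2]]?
The invariant factors of A (the non-unit diagonal entries of the Smith normal form of xI - A over ℚ[x]) are x^2 - x - 1, each dividing the next. The characteristic polynomial is their product, x^2 - x - 1.

The rational canonical form is the block-diagonal matrix of companion matrices C(f_i):
R = [[0, 1], [1, 1]].

Note the characteristic polynomial does not split into linear factors over ℚ, so A has no Jordan form over ℚ; the rational canonical form exists over any field.

R = [[0, 1], [1, 1]]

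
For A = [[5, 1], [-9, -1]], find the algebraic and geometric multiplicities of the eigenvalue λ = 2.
The characteristic polynomial is (x - 2)^2, so the factor x - 2 appears with exponent 2: the algebraic multiplicity is 2.

rank(A - 2I) = 1, so the eigenspace has dimension 2 - 1 = 1: the geometric multiplicity is 1.

Since 1 < 2, A is not diagonalizable.

algebraic multiplicity 2, geometric multiplicity 1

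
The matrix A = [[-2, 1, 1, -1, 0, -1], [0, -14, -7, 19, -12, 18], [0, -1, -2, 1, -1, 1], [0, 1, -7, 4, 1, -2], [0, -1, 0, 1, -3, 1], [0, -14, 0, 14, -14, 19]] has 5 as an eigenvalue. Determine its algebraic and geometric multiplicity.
The characteristic polynomial is (x - 5)^2(x + 2)^4, so the factor x - 5 appears with exponent 2: the algebraic multiplicity is 2.

rank(A - 5I) = 5, so the eigenspace has dimension 6 - 5 = 1: the geometric multiplicity is 1.

Since 1 < 2, A is not diagonalizable.

algebraic multiplicity 2, geometric multiplicity 1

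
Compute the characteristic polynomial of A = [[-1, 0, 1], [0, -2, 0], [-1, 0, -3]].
χ_A(x) = (x + 2)^3

xI - A = [[x + 1, 0, -1], [0, x + 2, 0], [1, 0, x + 3]].

Expanding det(xI - A) along the first row:
det(xI - A) = + (x + 1)·det([[x + 2, 0], [0, x + 3]]) - (0)·det([[0, 0], [1, x + 3]]) + (-1)·det([[0, x + 2], [1, 0]]).

Evaluating gives χ_A(x) = x^3 + 6x^2 + 12x + 8 = (x + 2)^3.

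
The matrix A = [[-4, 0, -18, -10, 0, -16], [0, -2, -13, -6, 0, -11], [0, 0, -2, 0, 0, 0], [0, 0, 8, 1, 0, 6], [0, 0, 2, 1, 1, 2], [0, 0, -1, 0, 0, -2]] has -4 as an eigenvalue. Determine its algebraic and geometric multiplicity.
algebraic multiplicity 1, geometric multiplicity 1

The characteristic polynomial is (x - 1)^2(x + 2)^3(x + 4), so the factor x + 4 appears with exponent 1: the algebraic multiplicity is 1.

rank(A + 4I) = 5, so the eigenspace has dimension 6 - 5 = 1: the geometric multiplicity is 1.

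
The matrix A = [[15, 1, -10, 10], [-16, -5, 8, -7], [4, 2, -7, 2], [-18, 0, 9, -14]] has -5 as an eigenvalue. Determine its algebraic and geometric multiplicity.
The characteristic polynomial is (x - 4)(x + 5)^3, so the factor x + 5 appears with exponent 3: the algebraic multiplicity is 3.

rank(A + 5I) = 3, so the eigenspace has dimension 4 - 3 = 1: the geometric multiplicity is 1.

Since 1 < 3, A is not diagonalizable.

algebraic multiplicity 3, geometric multiplicity 1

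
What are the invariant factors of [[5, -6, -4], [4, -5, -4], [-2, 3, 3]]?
x - 1, (x - 1)^2

The Jordan structure of A has elementary divisors (x - 1)^2, (x - 1). Arranging the block sizes at each eigenvalue in decreasing order and taking row products gives the invariant factors.

Invariant factors (smallest first, each dividing the next): x - 1, (x - 1)^2.

Check: the last factor (x - 1)^2 is the minimal polynomial, and the product (x - 1)^3 is the characteristic polynomial.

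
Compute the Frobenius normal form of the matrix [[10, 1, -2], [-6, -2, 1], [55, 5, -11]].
The invariant factors of A (the non-unit diagonal entries of the Smith normal form of xI - A over ℚ[x]) are (x + 1)^3, each dividing the next. The characteristic polynomial is their product, (x + 1)^3.

The rational canonical form is the block-diagonal matrix of companion matrices C(f_i):
R = [[0, 0, -1], [1, 0, -3], [0, 1, -3]].

R = [[0, 0, -1], [1, 0, -3], [0, 1, -3]]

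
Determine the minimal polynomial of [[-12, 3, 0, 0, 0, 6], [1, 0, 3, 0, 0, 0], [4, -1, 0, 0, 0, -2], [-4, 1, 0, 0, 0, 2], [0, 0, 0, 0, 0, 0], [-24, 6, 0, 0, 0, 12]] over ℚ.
The characteristic polynomial factors as x^6. The minimal polynomial is ∏(x - λ)^{k_λ} where k_λ is the size of the largest Jordan block at λ.

For λ = 0: rank(A) = 2, and the largest Jordan block has size 3 (the smallest k with rank(A^k) = rank(A^(k+1))).

So m_A(x) = x^3.

m_A(x) = x^3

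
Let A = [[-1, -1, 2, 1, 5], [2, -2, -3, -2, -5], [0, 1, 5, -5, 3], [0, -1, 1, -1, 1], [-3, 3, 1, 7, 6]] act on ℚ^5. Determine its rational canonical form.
R = [[0, -2, 0, 0, 0], [1, 3, 0, 0, 0], [0, 0, 0, 0, 2], [0, 0, 1, 0, -5], [0, 0, 0, 1, 4]]

The invariant factors of A (the non-unit diagonal entries of the Smith normal form of xI - A over ℚ[x]) are (x - 2)(x - 1), (x - 2)(x - 1)^2, each dividing the next. The characteristic polynomial is their product, (x - 2)^2(x - 1)^3.

The rational canonical form is the block-diagonal matrix of companion matrices C(f_i):
R = [[0, -2, 0, 0, 0], [1, 3, 0, 0, 0], [0, 0, 0, 0, 2], [0, 0, 1, 0, -5], [0, 0, 0, 1, 4]].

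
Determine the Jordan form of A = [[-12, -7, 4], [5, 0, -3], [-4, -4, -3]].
The characteristic polynomial is det(xI - A) = (x + 5)^3, so the eigenvalues are -5 (algebraic multiplicity 3).

For λ = -5: rank(A + 5I) = 2, rank((A + 5I)^2) = 1, rank((A + 5I)^3) = 0. The eigenspace has dimension 3 - 2 = 1, so there is 1 Jordan block; the rank sequence gives block sizes [3].

Assembling the blocks gives the Jordan form J above.

J = [[-5, 1, 0], [0, -5, 1], [0, 0, -5]]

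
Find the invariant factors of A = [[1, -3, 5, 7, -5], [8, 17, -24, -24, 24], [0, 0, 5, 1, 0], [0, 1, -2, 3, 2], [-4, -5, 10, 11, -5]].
(x - 5)^3(x - 3)^2

The Jordan structure of A has elementary divisors (x - 3)^2, (x - 5)^3. Arranging the block sizes at each eigenvalue in decreasing order and taking row products gives the invariant factors.

Invariant factors (smallest first, each dividing the next): (x - 5)^3(x - 3)^2.

Check: the last factor (x - 5)^3(x - 3)^2 is the minimal polynomial, and the product (x - 5)^3(x - 3)^2 is the characteristic polynomial.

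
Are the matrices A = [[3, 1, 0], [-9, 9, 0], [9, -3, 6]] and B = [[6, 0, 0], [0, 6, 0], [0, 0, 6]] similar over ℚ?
No.

Both have characteristic polynomial (x - 6)^3, but the minimal polynomial of A is (x - 6)^2 while the minimal polynomial of B is x - 6. The minimal polynomial is a similarity invariant, so A and B are not similar.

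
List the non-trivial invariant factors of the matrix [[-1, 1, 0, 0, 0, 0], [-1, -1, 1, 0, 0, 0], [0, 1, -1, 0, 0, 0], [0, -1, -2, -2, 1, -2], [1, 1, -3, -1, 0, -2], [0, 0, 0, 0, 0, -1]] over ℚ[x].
x + 1, (x + 1)^2, (x + 1)^3

The Jordan structure of A has elementary divisors (x + 1)^3, (x + 1)^2, (x + 1). Arranging the block sizes at each eigenvalue in decreasing order and taking row products gives the invariant factors.

Invariant factors (smallest first, each dividing the next): x + 1, (x + 1)^2, (x + 1)^3.

Check: the last factor (x + 1)^3 is the minimal polynomial, and the product (x + 1)^6 is the characteristic polynomial.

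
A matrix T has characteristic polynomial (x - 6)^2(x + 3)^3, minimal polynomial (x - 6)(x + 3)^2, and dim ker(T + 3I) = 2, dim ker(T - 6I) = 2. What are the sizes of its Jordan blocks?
Jordan blocks: (-3, 2), (-3, 1), (6, 1), (6, 1)

λ = -3: algebraic multiplicity 3 (exponent in χ_T), largest block size 2 (exponent in m_T), 2 blocks (geometric multiplicity). These force block sizes [2, 1].
λ = 6: algebraic multiplicity 2 (exponent in χ_T), largest block size 1 (exponent in m_T), 2 blocks (geometric multiplicity). These force block sizes [1, 1].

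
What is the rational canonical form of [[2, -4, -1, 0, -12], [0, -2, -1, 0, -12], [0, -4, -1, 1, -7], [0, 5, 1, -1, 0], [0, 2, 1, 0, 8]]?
R = [[2, 0, 0, 0, 0], [0, 0, 0, 0, -4], [0, 1, 0, 0, -8], [0, 0, 1, 0, 1], [0, 0, 0, 1, 4]]

The invariant factors of A (the non-unit diagonal entries of the Smith normal form of xI - A over ℚ[x]) are x - 2, (x - 2)(x + 1)(x^2 - 3x - 2), each dividing the next. The characteristic polynomial is their product, (x - 2)^2(x + 1)(x^2 - 3x - 2).

The rational canonical form is the block-diagonal matrix of companion matrices C(f_i):
R = [[2, 0, 0, 0, 0], [0, 0, 0, 0, -4], [0, 1, 0, 0, -8], [0, 0, 1, 0, 1], [0, 0, 0, 1, 4]].

Note the characteristic polynomial does not split into linear factors over ℚ, so A has no Jordan form over ℚ; the rational canonical form exists over any field.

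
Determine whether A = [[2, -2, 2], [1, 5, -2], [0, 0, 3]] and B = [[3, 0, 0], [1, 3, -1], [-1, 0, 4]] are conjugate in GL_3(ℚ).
Yes.

Two matrices over a field are similar if and only if they have the same invariant factors.

Both A and B have characteristic polynomial (x - 4)(x - 3)^2 and minimal polynomial (x - 4)(x - 3). Computing further, both have invariant factors x - 3, (x - 4)(x - 3). Hence A and B are similar.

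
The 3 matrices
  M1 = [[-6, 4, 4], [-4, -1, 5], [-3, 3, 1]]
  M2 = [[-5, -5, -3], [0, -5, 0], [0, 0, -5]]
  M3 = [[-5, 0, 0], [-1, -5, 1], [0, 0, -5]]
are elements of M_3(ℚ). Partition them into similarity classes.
2 classes: {M1}, {M2, M3}

Characteristic polynomials: χ_{M1} = (x + 2)^3, χ_{M2} = (x + 5)^3, χ_{M3} = (x + 5)^3.

{M1}: invariant factors (x + 2)^3.

{M2, M3}: invariant factors x + 5, (x + 5)^2.

Matrices are similar if and only if their invariant-factor lists agree; the partition into similarity classes is {M1}, {M2, M3}.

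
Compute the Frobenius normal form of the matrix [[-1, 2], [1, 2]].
R = [[0, 4], [1, 1]]

The invariant factors of A (the non-unit diagonal entries of the Smith normal form of xI - A over ℚ[x]) are x^2 - x - 4, each dividing the next. The characteristic polynomial is their product, x^2 - x - 4.

The rational canonical form is the block-diagonal matrix of companion matrices C(f_i):
R = [[0, 4], [1, 1]].

Note the characteristic polynomial does not split into linear factors over ℚ, so A has no Jordan form over ℚ; the rational canonical form exists over any field.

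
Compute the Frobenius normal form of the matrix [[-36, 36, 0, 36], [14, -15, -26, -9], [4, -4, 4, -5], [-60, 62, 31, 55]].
The invariant factors of A (the non-unit diagonal entries of the Smith normal form of xI - A over ℚ[x]) are (x - 4)(x - 3)(x^2 - x - 3), each dividing the next. The characteristic polynomial is their product, (x - 4)(x - 3)(x^2 - x - 3).

The rational canonical form is the block-diagonal matrix of companion matrices C(f_i):
R = [[0, 0, 0, 36], [1, 0, 0, -9], [0, 1, 0, -16], [0, 0, 1, 8]].

Note the characteristic polynomial does not split into linear factors over ℚ, so A has no Jordan form over ℚ; the rational canonical form exists over any field.

R = [[0, 0, 0, 36], [1, 0, 0, -9], [0, 1, 0, -16], [0, 0, 1, 8]]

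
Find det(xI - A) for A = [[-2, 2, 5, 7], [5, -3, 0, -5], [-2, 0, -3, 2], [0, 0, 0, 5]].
χ_A(x) = (x - 5)(x + 2)(x + 3)^2

xI - A = [[x + 2, -2, -5, -7], [-5, x + 3, 0, 5], [2, 0, x + 3, -2], [0, 0, 0, x - 5]].

Expanding det(xI - A) along the first row:
det(xI - A) = + (x + 2)·det([[x + 3, 0, 5], [0, x + 3, -2], [0, 0, x - 5]]) - (-2)·det([[-5, 0, 5], [2, x + 3, -2], [0, 0, x - 5]]) + (-5)·det([[-5, x + 3, 5], [2, 0, -2], [0, 0, x - 5]]) - (-7)·det([[-5, x + 3, 0], [2, 0, x + 3], [0, 0, 0]]).

Evaluating gives χ_A(x) = x^4 + 3x^3 - 19x^2 - 87x - 90 = (x - 5)(x + 2)(x + 3)^2.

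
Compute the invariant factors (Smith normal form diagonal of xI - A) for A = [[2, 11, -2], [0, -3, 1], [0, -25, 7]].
The Jordan structure of A has elementary divisors (x - 2)^3. Arranging the block sizes at each eigenvalue in decreasing order and taking row products gives the invariant factors.

Invariant factors (smallest first, each dividing the next): (x - 2)^3.

Check: the last factor (x - 2)^3 is the minimal polynomial, and the product (x - 2)^3 is the characteristic polynomial.

(x - 2)^3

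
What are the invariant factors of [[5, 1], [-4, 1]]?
(x - 3)^2

The Jordan structure of A has elementary divisors (x - 3)^2. Arranging the block sizes at each eigenvalue in decreasing order and taking row products gives the invariant factors.

Invariant factors (smallest first, each dividing the next): (x - 3)^2.

Check: the last factor (x - 3)^2 is the minimal polynomial, and the product (x - 3)^2 is the characteristic polynomial.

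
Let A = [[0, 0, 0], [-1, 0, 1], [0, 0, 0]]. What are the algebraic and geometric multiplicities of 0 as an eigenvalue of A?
algebraic multiplicity 3, geometric multiplicity 2

The characteristic polynomial is x^3, so the factor x appears with exponent 3: the algebraic multiplicity is 3.

rank(A) = 1, so the eigenspace has dimension 3 - 1 = 2: the geometric multiplicity is 2.

Since 2 < 3, A is not diagonalizable.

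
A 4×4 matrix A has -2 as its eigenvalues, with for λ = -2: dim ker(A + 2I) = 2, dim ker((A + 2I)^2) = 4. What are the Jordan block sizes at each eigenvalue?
λ = -2: successive nullity increments [2, 2] count blocks of size ≥ k; block sizes are [2, 2].

Jordan blocks: (-2, 2), (-2, 2)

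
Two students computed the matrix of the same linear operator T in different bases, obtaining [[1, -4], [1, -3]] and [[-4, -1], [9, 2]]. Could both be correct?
Two matrices over a field are similar if and only if they have the same invariant factors.

Both A and B have characteristic polynomial (x + 1)^2 and minimal polynomial (x + 1)^2. Computing further, both have invariant factors (x + 1)^2. Hence A and B are similar.

Yes.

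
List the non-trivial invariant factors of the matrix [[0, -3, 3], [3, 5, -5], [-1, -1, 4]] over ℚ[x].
The Jordan structure of A has elementary divisors (x - 3)^3. Arranging the block sizes at each eigenvalue in decreasing order and taking row products gives the invariant factors.

Invariant factors (smallest first, each dividing the next): (x - 3)^3.

Check: the last factor (x - 3)^3 is the minimal polynomial, and the product (x - 3)^3 is the characteristic polynomial.

(x - 3)^3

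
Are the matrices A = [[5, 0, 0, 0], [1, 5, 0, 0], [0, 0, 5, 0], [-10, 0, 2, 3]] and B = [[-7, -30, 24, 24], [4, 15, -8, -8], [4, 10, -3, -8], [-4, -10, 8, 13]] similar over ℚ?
Both have characteristic polynomial (x - 5)^3(x - 3), but the minimal polynomial of A is (x - 5)^2(x - 3) while the minimal polynomial of B is (x - 5)(x - 3). The minimal polynomial is a similarity invariant, so A and B are not similar.

No.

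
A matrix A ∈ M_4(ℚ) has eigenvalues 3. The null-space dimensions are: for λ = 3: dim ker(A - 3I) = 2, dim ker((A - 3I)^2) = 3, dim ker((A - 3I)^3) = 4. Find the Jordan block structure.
Jordan blocks: (3, 3), (3, 1)

λ = 3: successive nullity increments [2, 1, 1] count blocks of size ≥ k; block sizes are [3, 1].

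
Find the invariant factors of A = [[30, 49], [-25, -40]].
The Jordan structure of A has elementary divisors (x + 5)^2. Arranging the block sizes at each eigenvalue in decreasing order and taking row products gives the invariant factors.

Invariant factors (smallest first, each dividing the next): (x + 5)^2.

Check: the last factor (x + 5)^2 is the minimal polynomial, and the product (x + 5)^2 is the characteristic polynomial.

(x + 5)^2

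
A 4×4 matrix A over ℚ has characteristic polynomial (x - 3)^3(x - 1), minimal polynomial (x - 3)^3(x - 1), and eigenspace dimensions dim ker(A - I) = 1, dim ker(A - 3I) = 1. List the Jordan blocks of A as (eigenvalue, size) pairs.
Jordan blocks: (1, 1), (3, 3)

λ = 1: algebraic multiplicity 1 (exponent in χ_A), largest block size 1 (exponent in m_A), 1 block (geometric multiplicity). This forces block sizes [1].
λ = 3: algebraic multiplicity 3 (exponent in χ_A), largest block size 3 (exponent in m_A), 1 block (geometric multiplicity). This forces block sizes [3].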